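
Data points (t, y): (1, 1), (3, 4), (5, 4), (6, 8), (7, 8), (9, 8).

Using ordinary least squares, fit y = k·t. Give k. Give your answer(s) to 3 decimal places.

Compute the Gram sums: Σt·t = 201.
And Σt·y = 209.
Hence k = 209 / 201 ≈ 1.0398.

k = 1.040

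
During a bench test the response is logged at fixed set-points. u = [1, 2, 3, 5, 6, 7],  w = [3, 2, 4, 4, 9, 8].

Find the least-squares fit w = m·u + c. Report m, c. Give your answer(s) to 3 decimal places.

m = 1.036, c = 0.857

Entries of MᵀM: Σu·u = 124, Σu = 24, Σ1 = 6.
Right-hand side: Σu·w = 149, Σw = 30.
Eliminating c: 6·(row 1) − 24·(row 2) gives 168·m = 6·149 − 24·30 = 174, so m = 29/28.
Then c = (30 − 24·(29/28))/6 = 6/7.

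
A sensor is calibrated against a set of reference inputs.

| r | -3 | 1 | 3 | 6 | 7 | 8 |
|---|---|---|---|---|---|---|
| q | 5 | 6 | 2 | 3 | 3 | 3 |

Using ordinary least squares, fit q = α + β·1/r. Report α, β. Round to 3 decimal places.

α = 3.402, β = 1.107

Compute the Gram sums: Σ1 = 6, Σ1/r = 241/168, Σ1/r·1/r = 4033/3136.
For Mᵀq: Σq = 22, Σ1/r·q = 353/56.
Determinant 6·(4033/3136) − (241/168)² = 159701/28224.
α = (22·(4033/3136) − (241/168)·(353/56))/(159701/28224) = 543315/159701; β = (6·(353/56) − (241/168)·22)/(159701/28224) = 176736/159701.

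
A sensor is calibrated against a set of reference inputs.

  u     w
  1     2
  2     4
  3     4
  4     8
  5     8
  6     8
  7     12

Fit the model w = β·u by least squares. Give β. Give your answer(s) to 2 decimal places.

Normal-equation sums: Σu·u = 140.
Moment sums: Σu·w = 226.
β = 226/140 = 1.61429.

β = 1.61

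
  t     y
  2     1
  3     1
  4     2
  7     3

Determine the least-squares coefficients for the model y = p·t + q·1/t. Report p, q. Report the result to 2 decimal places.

Sums needed: Σt·t = 78, Σt·1/t = 4, Σ1/t·1/t = 3133/7056.
Moment sums: Σt·y = 34, Σ1/t·y = 37/21.
So AᵀA·[p, q]ᵀ = Aᵀy: [[78, 4]; [4, 3133/7056]]·[p, q]ᵀ = [34, 37/21]ᵀ.
Eliminating q: (3133/7056)·(row 1) − 4·(row 2) gives (21913/1176)·p = (3133/7056)·34 − 4·(37/21) = 28397/3528, so p = 28397/65739.
Then q = ((37/21) − 4·(28397/65739))/(3133/7056) = 1680/21913.

p = 0.43, q = 0.08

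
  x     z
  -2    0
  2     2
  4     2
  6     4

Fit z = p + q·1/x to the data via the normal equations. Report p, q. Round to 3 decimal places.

p = 1.746, q = 2.438

MᵀM·[p, q]ᵀ = Mᵀz reads: 4·p + (5/12)·q = 8;  (5/12)·p + (85/144)·q = 13/6.
Eliminating q: (85/144)·(row 1) − (5/12)·(row 2) gives (35/16)·p = (85/144)·8 − (5/12)·(13/6) = 275/72, so p = 110/63.
Then q = ((13/6) − (5/12)·(110/63))/(85/144) = 256/105.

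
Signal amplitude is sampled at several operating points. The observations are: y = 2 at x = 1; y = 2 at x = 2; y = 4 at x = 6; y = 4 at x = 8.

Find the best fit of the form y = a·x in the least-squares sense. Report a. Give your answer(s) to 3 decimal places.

Forming AᵀA = [[105]] and Aᵀy = [62]ᵀ gives AᵀA·[a]ᵀ = Aᵀy.
Hence a = 62 / 105 ≈ 0.590476.

a = 0.590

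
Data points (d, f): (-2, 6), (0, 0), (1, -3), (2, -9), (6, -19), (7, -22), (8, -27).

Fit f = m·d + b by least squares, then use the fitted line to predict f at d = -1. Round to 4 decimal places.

Compute the Gram sums: Σd·d = 158, Σd = 22, Σ1 = 7.
And Σd·f = -517, Σf = -74.
MᵀM·[m, b]ᵀ = Mᵀf becomes [[158, 22]; [22, 7]]·[m, b]ᵀ = [-517, -74]ᵀ.
Eliminating b: 7·(row 1) − 22·(row 2) gives 622·m = 7·(-517) − 22·(-74) = -1991, so m = -1991/622.
Then b = ((-74) − 22·(-1991/622))/7 = -159/311.
At d = -1: f̂ = (-1991/622)·(-1) + (-159/311)·(1) = 1673/622.

f̂ = 2.6897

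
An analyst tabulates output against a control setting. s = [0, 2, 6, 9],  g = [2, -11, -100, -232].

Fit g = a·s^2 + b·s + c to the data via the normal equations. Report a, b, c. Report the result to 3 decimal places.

From the data, Σs^2·s^2 = 7873, Σs^2·s = 953, Σs^2 = 121, Σs·s = 121, Σs = 17, Σ1 = 4.
For Mᵀg: Σs^2·g = -22436, Σs·g = -2710, Σg = -341.
Normal equations: [[7873, 953, 121]; [953, 121, 17]; [121, 17, 4]]·[a, b, c]ᵀ = [-22436, -2710, -341]ᵀ.
Solving the 3×3 system (Gaussian elimination) gives a = -129/44, b = 1501/2860, c = 863/715.

a = -2.932, b = 0.525, c = 1.207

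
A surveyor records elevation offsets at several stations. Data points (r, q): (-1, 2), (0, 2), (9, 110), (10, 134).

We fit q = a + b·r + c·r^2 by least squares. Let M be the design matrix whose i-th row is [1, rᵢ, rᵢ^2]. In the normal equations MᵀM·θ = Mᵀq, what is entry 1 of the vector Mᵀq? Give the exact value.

248

Entry 1 ↔ basis 1, so (Mᵀq)_{1} = Σᵢ qᵢ = (1)·(2) + (1)·(2) + (1)·(110) + (1)·(134) = 248.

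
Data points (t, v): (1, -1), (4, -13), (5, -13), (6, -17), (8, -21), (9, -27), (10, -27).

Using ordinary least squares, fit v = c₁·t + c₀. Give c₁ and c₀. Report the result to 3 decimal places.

The normal equations are: 323·c₁ + 43·c₀ = -901;  43·c₁ + 7·c₀ = -119.
Eliminating c₀: 7·(row 1) − 43·(row 2) gives 412·c₁ = 7·(-901) − 43·(-119) = -1190, so c₁ = -595/206.
Then c₀ = ((-119) − 43·(-595/206))/7 = 153/206.

c₁ = -2.888, c₀ = 0.743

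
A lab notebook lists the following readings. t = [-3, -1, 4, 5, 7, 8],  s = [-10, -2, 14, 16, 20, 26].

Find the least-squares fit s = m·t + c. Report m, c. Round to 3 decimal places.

Forming XᵀX = [[164, 20]; [20, 6]] and Xᵀs = [516, 64]ᵀ gives XᵀX·[m, c]ᵀ = Xᵀs.
Determinant 164·6 − 20² = 584.
m = (516·6 − 20·64)/584 = 227/73; c = (164·64 − 20·516)/584 = 22/73.

m = 3.110, c = 0.301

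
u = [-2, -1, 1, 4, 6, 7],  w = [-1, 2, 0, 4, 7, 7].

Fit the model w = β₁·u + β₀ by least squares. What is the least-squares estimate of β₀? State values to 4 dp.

The normal equations are: 107·β₁ + 15·β₀ = 107;  15·β₁ + 6·β₀ = 19.
(Σu·u = 107, Σu = 15, Σ1 = 6, Σu·w = 107, Σw = 19.)
det = 107·6 − 15² = 417.
β₁ = (107·6 − 15·19)/417 = 119/139; β₀ = (107·19 − 15·107)/417 = 428/417.

β₀ = 1.0264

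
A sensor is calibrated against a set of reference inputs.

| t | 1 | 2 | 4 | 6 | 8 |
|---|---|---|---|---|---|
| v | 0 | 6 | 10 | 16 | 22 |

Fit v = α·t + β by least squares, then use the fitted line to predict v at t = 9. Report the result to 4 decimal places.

The normal equations are: 121·α + 21·β = 324;  21·α + 5·β = 54.
(Σt·t = 121, Σt = 21, Σ1 = 5, Σt·v = 324, Σv = 54.)
Determinant 121·5 − 21² = 164.
α = (324·5 − 21·54)/164 = 243/82; β = (121·54 − 21·324)/164 = -135/82.
At t = 9: v̂ = (243/82)·(9) + (-135/82)·(1) = 1026/41.

v̂ = 25.0244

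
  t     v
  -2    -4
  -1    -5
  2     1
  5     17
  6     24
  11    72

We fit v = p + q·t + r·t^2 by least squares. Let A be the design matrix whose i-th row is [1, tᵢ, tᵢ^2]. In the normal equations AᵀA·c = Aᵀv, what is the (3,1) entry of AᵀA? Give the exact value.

Row 3 ↔ basis t^2, column 1 ↔ basis 1, so (AᵀA)_{3,1} = Σᵢ t^2 = (4)·(1) + (1)·(1) + (4)·(1) + (25)·(1) + (36)·(1) + (121)·(1) = 191.

191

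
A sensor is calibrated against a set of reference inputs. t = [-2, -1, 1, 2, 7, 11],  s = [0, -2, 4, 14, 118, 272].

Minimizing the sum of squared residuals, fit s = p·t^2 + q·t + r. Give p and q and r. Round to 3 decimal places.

Setting ∂/∂p … = 0 gives: 17076·p + 1674·q + 180·r = 38752;  1674·p + 180·q + 18·r = 3852;  180·p + 18·q + 6·r = 406.
(Σt^2·t^2 = 17076, Σt^2·t = 1674, Σt^2 = 180, Σt·t = 180, Σt = 18, Σ1 = 6, Σt^2·s = 38752, Σt·s = 3852, Σs = 406.)
Solving the 3×3 system (Gaussian elimination) gives p = 1433/735, q = 2468/735, r = -659/735.

p = 1.950, q = 3.358, r = -0.897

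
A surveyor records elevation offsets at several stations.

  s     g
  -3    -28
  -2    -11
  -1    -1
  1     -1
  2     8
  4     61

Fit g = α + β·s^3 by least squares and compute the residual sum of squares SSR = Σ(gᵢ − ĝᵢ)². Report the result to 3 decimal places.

SSR = 7.880

XᵀX·[α, β]ᵀ = Xᵀg reads: 6·α + 37·β = 28;  37·α + 4955·β = 4812.
Δ = 6·4955 − 37² = 28361.
α = (28·4955 − 37·4812)/28361 = -39304/28361; β = (6·4812 − 37·28)/28361 = 27836/28361.
Residuals: -3232/28361, -49979/28361, 38779/28361, -16893/28361, 43504/28361, -12179/28361; SSR = 223492/28361.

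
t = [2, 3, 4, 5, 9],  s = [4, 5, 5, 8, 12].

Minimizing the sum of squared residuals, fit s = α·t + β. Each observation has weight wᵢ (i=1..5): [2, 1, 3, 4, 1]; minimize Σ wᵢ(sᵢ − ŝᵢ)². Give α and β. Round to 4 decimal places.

α = 1.2264, β = 1.1940

Compute the Gram sums: Σwᵢ·t·t = 246, Σwᵢ·t = 48, Σwᵢ·1 = 11.
For AᵀWs: Σwᵢ·t·s = 359, Σwᵢ·s = 72.
Normal equations: [[246, 48]; [48, 11]]·[α, β]ᵀ = [359, 72]ᵀ.
Eliminating β: 11·(row 1) − 48·(row 2) gives 402·α = 11·359 − 48·72 = 493, so α = 493/402.
Then β = (72 − 48·(493/402))/11 = 80/67.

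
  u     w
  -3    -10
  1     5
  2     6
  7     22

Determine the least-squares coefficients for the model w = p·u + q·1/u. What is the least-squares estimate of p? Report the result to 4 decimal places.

Normal-equation sums: Σu·u = 63, Σu·1/u = 4, Σ1/u·1/u = 2437/1764.
For Aᵀw: Σu·w = 201, Σ1/u·w = 304/21.
So AᵀA·[p, q]ᵀ = Aᵀw: [[63, 4]; [4, 2437/1764]]·[p, q]ᵀ = [201, 304/21]ᵀ.
Determinant 63·(2437/1764) − 4² = 1989/28.
p = (201·(2437/1764) − 4·(304/21))/(1989/28) = 14359/4641; q = (63·(304/21) − 4·201)/(1989/28) = 336/221.

p = 3.0939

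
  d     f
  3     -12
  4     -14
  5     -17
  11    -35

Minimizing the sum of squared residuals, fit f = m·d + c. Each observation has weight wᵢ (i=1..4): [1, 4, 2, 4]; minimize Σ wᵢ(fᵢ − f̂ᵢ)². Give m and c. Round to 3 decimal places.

m = -2.970, c = -2.288

Compute the Gram sums: Σwᵢ·d·d = 607, Σwᵢ·d = 73, Σwᵢ·1 = 11.
For AᵀWf: Σwᵢ·d·f = -1970, Σwᵢ·f = -242.
Δ = 607·11 − 73² = 1348.
m = ((-1970)·11 − 73·(-242))/1348 = -1001/337; c = (607·(-242) − 73·(-1970))/1348 = -771/337.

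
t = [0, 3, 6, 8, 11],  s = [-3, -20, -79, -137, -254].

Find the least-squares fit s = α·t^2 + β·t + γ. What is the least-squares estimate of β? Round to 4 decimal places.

β = -0.2987

Compute the Gram sums: Σt^2·t^2 = 20114, Σt^2·t = 2086, Σt^2 = 230, Σt·t = 230, Σt = 28, Σ1 = 5.
For Xᵀs: Σt^2·s = -42526, Σt·s = -4424, Σs = -493.
Inverting the 3×3 Gram matrix, [α, β, γ]ᵀ = [-8725/4242, -181/606, -1636/707]ᵀ.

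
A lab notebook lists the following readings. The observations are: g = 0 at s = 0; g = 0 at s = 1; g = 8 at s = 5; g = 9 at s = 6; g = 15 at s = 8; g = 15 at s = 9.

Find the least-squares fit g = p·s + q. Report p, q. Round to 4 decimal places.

Setting ∂/∂p … = 0 gives: 207·p + 29·q = 349;  29·p + 6·q = 47.
Determinant 207·6 − 29² = 401.
p = (349·6 − 29·47)/401 = 731/401; q = (207·47 − 29·349)/401 = -392/401.

p = 1.8229, q = -0.9776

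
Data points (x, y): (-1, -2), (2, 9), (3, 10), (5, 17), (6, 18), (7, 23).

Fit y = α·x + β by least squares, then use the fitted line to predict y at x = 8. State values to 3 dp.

The normal system AᵀA·[α, β]ᵀ = Aᵀy is [[124, 22]; [22, 6]]·[α, β]ᵀ = [404, 75]ᵀ.
det = 124·6 − 22² = 260.
α = (404·6 − 22·75)/260 = 387/130; β = (124·75 − 22·404)/260 = 103/65.
At x = 8: ŷ = (387/130)·(8) + (103/65)·(1) = 127/5.

ŷ = 25.400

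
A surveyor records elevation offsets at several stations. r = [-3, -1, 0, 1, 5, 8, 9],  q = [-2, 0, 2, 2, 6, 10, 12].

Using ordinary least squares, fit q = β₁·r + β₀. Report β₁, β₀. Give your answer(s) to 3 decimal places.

XᵀX·[β₁, β₀]ᵀ = Xᵀq reads: 181·β₁ + 19·β₀ = 226;  19·β₁ + 7·β₀ = 30.
Δ = 181·7 − 19² = 906.
β₁ = (226·7 − 19·30)/906 = 506/453; β₀ = (181·30 − 19·226)/906 = 568/453.

β₁ = 1.117, β₀ = 1.254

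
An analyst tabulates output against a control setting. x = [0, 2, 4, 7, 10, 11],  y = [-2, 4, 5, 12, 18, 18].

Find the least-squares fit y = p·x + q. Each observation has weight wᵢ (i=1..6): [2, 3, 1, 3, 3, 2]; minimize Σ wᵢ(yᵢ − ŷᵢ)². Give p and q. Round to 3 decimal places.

Entries of MᵀWM: Σwᵢ·x·x = 717, Σwᵢ·x = 83, Σwᵢ·1 = 14.
For MᵀWy: Σwᵢ·x·y = 1232, Σwᵢ·y = 139.
MᵀWM·[p, q]ᵀ = MᵀWy becomes [[717, 83]; [83, 14]]·[p, q]ᵀ = [1232, 139]ᵀ.
det = 717·14 − 83² = 3149.
p = (1232·14 − 83·139)/3149 = 5711/3149; q = (717·139 − 83·1232)/3149 = -2593/3149.

p = 1.814, q = -0.823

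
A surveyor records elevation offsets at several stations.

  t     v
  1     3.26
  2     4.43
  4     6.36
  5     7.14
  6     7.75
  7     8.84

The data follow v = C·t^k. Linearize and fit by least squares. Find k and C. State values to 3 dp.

k = 0.504, C = 3.195

Let Y = ln v. Fitting Y = k·ln t + ln C by least squares:
Σln t = 7.4265, Σ(ln t)² = 11.9895, Σln v = 10.7128, Σln t·ln v = 14.6697.
Equations: 11.9895·k + 7.4265·ln C = 14.6697;  7.4265·k + 6·ln C = 10.7128.
Slope k = (n·Σln t·ln v − Σln t·Σln v)/(n·Σ(ln t)² − (Σln t)²) = (6·14.6697 − 7.4265·10.7128)/16.7835 = 0.50400; ln C = (Σln v − k·Σln t)/n = 1.16165, so C = exp(1.16165) = 3.19519.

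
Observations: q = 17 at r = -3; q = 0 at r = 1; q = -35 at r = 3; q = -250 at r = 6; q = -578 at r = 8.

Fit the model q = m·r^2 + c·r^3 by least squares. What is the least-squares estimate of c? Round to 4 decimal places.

The normal system XᵀX·[m, c]ᵀ = Xᵀq is [[5555, 40545]; [40545, 310259]]·[m, c]ᵀ = [-46154, -351340]ᵀ.
Δ = 5555·310259 − 40545² = 79591720.
m = ((-46154)·310259 − 40545·(-351340))/79591720 = -37306793/39795860; c = (5555·(-351340) − 40545·(-46154))/79591720 = -8037977/7959172.

c = -1.0099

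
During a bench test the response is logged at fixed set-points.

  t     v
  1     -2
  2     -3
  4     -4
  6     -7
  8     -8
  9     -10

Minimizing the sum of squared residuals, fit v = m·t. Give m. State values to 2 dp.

m = -1.09

Sums needed: Σt·t = 202.
Right-hand side: Σt·v = -220.
Hence m = -220 / 202 ≈ -1.08911.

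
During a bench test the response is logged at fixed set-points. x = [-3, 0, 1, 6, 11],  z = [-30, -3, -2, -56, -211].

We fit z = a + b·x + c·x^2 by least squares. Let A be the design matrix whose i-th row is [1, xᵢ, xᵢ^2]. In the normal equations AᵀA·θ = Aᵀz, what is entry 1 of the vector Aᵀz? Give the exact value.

-302

Entry 1 ↔ basis 1, so (Aᵀz)_{1} = Σᵢ zᵢ = (1)·(-30) + (1)·(-3) + (1)·(-2) + (1)·(-56) + (1)·(-211) = -302.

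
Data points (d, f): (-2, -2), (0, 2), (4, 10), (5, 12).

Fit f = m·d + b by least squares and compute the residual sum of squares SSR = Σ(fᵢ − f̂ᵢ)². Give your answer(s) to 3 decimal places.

The normal equations are: 45·m + 7·b = 104;  7·m + 4·b = 22.
Δ = 45·4 − 7² = 131.
m = (104·4 − 7·22)/131 = 2; b = (45·22 − 7·104)/131 = 2.
Residuals: 0, 0, 0, 0; SSR = 0.

SSR = 0.000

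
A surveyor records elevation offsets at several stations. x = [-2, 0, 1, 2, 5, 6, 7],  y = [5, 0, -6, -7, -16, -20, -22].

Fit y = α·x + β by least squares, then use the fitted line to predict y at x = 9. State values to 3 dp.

ŷ = -28.525

Normal-equation sums: Σx·x = 119, Σx = 19, Σ1 = 7.
And Σx·y = -384, Σy = -66.
Normal equations: [[119, 19]; [19, 7]]·[α, β]ᵀ = [-384, -66]ᵀ.
Eliminating β: 7·(row 1) − 19·(row 2) gives 472·α = 7·(-384) − 19·(-66) = -1434, so α = -717/236.
Then β = ((-66) − 19·(-717/236))/7 = -279/236.
At x = 9: ŷ = (-717/236)·(9) + (-279/236)·(1) = -1683/59.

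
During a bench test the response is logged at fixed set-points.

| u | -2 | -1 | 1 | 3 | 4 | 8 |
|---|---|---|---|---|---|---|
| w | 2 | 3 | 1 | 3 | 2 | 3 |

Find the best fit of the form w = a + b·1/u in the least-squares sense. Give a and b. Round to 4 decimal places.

a = 2.3563, b = -0.6625

From the data, Σ1 = 6, Σ1/u = 5/24, Σ1/u·1/u = 1405/576.
Moment sums: Σw = 14, Σ1/u·w = -9/8.
Determinant 6·(1405/576) − (5/24)² = 8405/576.
a = (14·(1405/576) − (5/24)·(-9/8))/(8405/576) = 3961/1681; b = (6·(-9/8) − (5/24)·14)/(8405/576) = -5568/8405.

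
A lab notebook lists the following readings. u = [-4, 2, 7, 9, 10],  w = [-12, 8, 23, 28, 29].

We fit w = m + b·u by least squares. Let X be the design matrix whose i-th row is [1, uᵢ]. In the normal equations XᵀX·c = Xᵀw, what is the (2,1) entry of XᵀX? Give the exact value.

24

Row 2 ↔ basis u, column 1 ↔ basis 1, so (XᵀX)_{2,1} = Σᵢ u = (-4)·(1) + (2)·(1) + (7)·(1) + (9)·(1) + (10)·(1) = 24.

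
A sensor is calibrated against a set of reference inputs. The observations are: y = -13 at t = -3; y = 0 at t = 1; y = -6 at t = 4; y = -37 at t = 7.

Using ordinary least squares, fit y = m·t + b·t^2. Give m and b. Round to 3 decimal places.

With design matrix X, XᵀX = [[75, 381]; [381, 2739]] and Xᵀy = [-244, -2026]ᵀ.
det = 75·2739 − 381² = 60264.
m = ((-244)·2739 − 381·(-2026))/60264 = 5755/3348; b = (75·(-2026) − 381·(-244))/60264 = -3277/3348.

m = 1.719, b = -0.979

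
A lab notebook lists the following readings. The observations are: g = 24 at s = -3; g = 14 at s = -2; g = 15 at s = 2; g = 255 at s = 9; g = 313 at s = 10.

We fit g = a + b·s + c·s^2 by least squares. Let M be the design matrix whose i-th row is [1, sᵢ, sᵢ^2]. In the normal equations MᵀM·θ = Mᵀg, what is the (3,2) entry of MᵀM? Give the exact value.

1702

Row 3 ↔ basis s^2, column 2 ↔ basis s, so (MᵀM)_{3,2} = Σᵢ (s^2)·(s) = (9)·(-3) + (4)·(-2) + (4)·(2) + (81)·(9) + (100)·(10) = 1702.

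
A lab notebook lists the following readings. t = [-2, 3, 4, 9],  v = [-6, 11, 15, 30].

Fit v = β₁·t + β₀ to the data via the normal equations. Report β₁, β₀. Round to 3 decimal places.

Entries of XᵀX: Σt·t = 110, Σt = 14, Σ1 = 4.
Right-hand side: Σt·v = 375, Σv = 50.
Eliminating β₀: 4·(row 1) − 14·(row 2) gives 244·β₁ = 4·375 − 14·50 = 800, so β₁ = 200/61.
Then β₀ = (50 − 14·(200/61))/4 = 125/122.

β₁ = 3.279, β₀ = 1.025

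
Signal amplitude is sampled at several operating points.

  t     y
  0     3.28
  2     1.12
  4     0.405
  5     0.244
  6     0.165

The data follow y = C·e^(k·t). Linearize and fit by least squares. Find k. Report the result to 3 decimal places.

k = -0.504

With ln yᵢ as the transformed response and tᵢ as the regressor:
Σt = 17.0000, Σ(t)² = 81.0000, Σln y = -2.8151, Σt·ln y = -21.2526.
Equations: 81.0000·k + 17.0000·ln C = -21.2526;  17.0000·k + 5·ln C = -2.8151.
Δ = 81.0000·5 − (17.0000)² = 116.0000; k = (-21.2526·5 − 17.0000·-2.8151)/116.0000 = -0.50350, ln C = (81.0000·-2.8151 − 17.0000·-21.2526)/116.0000 = 1.14890.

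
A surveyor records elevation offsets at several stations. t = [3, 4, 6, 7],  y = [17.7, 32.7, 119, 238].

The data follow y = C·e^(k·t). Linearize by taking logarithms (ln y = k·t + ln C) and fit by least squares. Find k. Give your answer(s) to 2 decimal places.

k = 0.65

Let Y = ln y. Fitting Y = k·t + ln C by least squares:
AᵀA = [[110.0000, 20.0000]; [20.0000, 4]], rhs = [89.5508, 16.6123]ᵀ  (here Σt = 20.0000, Σ(t)² = 110.0000, Σln y = 16.6123, Σt·ln y = 89.5508).
Δ = 110.0000·4 − (20.0000)² = 40.0000; k = (89.5508·4 − 20.0000·16.6123)/40.0000 = 0.64892, ln C = (110.0000·16.6123 − 20.0000·89.5508)/40.0000 = 0.90850.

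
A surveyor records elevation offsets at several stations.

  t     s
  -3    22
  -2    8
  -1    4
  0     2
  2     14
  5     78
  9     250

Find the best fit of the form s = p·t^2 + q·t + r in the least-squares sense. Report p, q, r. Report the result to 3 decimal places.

p = 2.936, q = 1.247, r = 0.205

Compute the Gram sums: Σt^2·t^2 = 7300, Σt^2·t = 826, Σt^2 = 124, Σt·t = 124, Σt = 10, Σ1 = 7.
For Aᵀs: Σt^2·s = 22490, Σt·s = 2582, Σs = 378.
So AᵀA·[p, q, r]ᵀ = Aᵀs: [[7300, 826, 124]; [826, 124, 10]; [124, 10, 7]]·[p, q, r]ᵀ = [22490, 2582, 378]ᵀ.
Row-reducing yields p = 237919/81027, q = 101005/81027, r = 16600/81027.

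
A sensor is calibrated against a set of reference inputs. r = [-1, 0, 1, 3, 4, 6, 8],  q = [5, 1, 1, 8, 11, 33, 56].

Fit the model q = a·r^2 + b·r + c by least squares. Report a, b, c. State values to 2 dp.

a = 1.03, b = -1.34, c = 1.78

Normal-equation sums: Σr^2·r^2 = 5731, Σr^2·r = 819, Σr^2 = 127, Σr·r = 127, Σr = 21, Σ1 = 7.
Moment sums: Σr^2·q = 5026, Σr·q = 710, Σq = 115.
Normal equations: [[5731, 819, 127]; [819, 127, 21]; [127, 21, 7]]·[a, b, c]ᵀ = [5026, 710, 115]ᵀ.
Row-reducing yields a = 32973/32054, b = -42851/32054, c = 28465/16027.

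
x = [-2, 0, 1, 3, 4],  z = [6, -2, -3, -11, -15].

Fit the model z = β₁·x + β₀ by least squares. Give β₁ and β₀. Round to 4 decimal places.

β₁ = -3.4211, β₀ = -0.8947

With design matrix M, MᵀM = [[30, 6]; [6, 5]] and Mᵀz = [-108, -25]ᵀ.
Δ = 30·5 − 6² = 114.
β₁ = ((-108)·5 − 6·(-25))/114 = -65/19; β₀ = (30·(-25) − 6·(-108))/114 = -17/19.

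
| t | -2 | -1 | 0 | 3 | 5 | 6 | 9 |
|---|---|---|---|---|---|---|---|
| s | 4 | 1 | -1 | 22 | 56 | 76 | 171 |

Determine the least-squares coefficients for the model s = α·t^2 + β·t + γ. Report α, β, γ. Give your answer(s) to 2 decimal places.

Forming XᵀX = [[8580, 1088, 156]; [1088, 156, 20]; [156, 20, 7]] and Xᵀs = [18202, 2332, 329]ᵀ gives XᵀX·[α, β, γ]ᵀ = Xᵀs.
Row-reducing yields α = 157951/80482, β = 53518/40241, γ = -21607/40241.

α = 1.96, β = 1.33, γ = -0.54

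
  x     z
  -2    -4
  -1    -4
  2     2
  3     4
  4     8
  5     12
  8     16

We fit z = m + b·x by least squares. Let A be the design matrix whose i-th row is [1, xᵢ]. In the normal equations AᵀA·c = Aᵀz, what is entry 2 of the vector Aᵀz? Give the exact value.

248

Entry 2 ↔ basis x, so (Aᵀz)_{2} = Σᵢ (x)·zᵢ = (-2)·(-4) + (-1)·(-4) + (2)·(2) + (3)·(4) + (4)·(8) + (5)·(12) + (8)·(16) = 248.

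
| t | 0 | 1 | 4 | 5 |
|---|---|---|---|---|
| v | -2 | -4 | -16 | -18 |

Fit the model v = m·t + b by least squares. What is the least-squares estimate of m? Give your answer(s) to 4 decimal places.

With design matrix A, AᵀA = [[42, 10]; [10, 4]] and Aᵀv = [-158, -40]ᵀ.
Determinant 42·4 − 10² = 68.
m = ((-158)·4 − 10·(-40))/68 = -58/17; b = (42·(-40) − 10·(-158))/68 = -25/17.

m = -3.4118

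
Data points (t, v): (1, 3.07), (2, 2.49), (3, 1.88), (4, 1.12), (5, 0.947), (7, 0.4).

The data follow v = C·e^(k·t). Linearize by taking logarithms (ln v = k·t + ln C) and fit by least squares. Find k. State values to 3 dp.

Linearized form: ln v = k·t + ln C. From the 6 transformed points,
Σt = 22.0000, Σ(t)² = 104.0000, Σln v = 1.8078, Σt·ln v = -1.3929.
Normal system: [[104.0000, 22.0000]; [22.0000, 6]]·[k, ln C]ᵀ = [-1.3929, 1.8078]ᵀ.
Δ = 104.0000·6 − (22.0000)² = 140.0000; k = (-1.3929·6 − 22.0000·1.8078)/140.0000 = -0.34378, ln C = (104.0000·1.8078 − 22.0000·-1.3929)/140.0000 = 1.56184.

k = -0.344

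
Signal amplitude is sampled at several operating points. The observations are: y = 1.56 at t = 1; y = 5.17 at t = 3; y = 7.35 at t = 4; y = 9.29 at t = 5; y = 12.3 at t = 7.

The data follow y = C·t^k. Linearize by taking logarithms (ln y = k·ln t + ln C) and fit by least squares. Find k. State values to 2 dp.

Linearized form: ln y = k·ln t + ln C. From the 5 transformed points,
AᵀA = [[9.5056, 6.0403]; [6.0403, 5]], rhs = [13.0409, 8.8208]ᵀ  (here Σln t = 6.0403, Σ(ln t)² = 9.5056, Σln y = 8.8208, Σln t·ln y = 13.0409).
Slope k = (n·Σln t·ln y − Σln t·Σln y)/(n·Σ(ln t)² − (Σln t)²) = (5·13.0409 − 6.0403·8.8208)/11.0434 = 1.07980; ln C = (Σln y − k·Σln t)/n = 0.45970.

k = 1.08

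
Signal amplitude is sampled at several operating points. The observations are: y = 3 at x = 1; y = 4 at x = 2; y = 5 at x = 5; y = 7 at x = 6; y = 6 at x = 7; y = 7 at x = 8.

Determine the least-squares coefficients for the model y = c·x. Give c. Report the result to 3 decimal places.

c = 0.983

Compute the Gram sums: Σx·x = 179.
For Mᵀy: Σx·y = 176.
c = 176/179 = 0.98324.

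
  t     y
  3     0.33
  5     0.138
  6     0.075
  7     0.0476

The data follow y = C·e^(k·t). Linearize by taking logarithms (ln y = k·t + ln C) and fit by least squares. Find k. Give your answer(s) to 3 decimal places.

k = -0.489

Let Y = ln y. Fitting Y = k·t + ln C by least squares:
Sums: Σt = 21.0000, Σ(t)² = 119.0000, Σln y = -8.7244, Σt·ln y = -50.0846.
Normal system: [[119.0000, 21.0000]; [21.0000, 4]]·[k, ln C]ᵀ = [-50.0846, -8.7244]ᵀ.
Solving (det = 35.0000): k = -0.48934, ln C = 0.38793.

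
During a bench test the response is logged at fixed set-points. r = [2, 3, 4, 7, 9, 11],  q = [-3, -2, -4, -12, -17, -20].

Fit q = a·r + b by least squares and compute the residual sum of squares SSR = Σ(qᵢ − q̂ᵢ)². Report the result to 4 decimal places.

SSR = 8.0677

Compute the Gram sums: Σr·r = 280, Σr = 36, Σ1 = 6.
Moment sums: Σr·q = -485, Σq = -58.
Normal equations: [[280, 36]; [36, 6]]·[a, b]ᵀ = [-485, -58]ᵀ.
Determinant 280·6 − 36² = 384.
a = ((-485)·6 − 36·(-58))/384 = -137/64; b = (280·(-58) − 36·(-485))/384 = 305/96.
Residuals: -91/48, 239/192, 133/96, -37/192, -175/192, 71/192; SSR = 1549/192.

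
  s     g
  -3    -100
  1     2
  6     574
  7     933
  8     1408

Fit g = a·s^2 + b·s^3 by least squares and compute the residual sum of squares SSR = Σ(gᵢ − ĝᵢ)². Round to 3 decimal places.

MᵀM·[a, b]ᵀ = Mᵀg reads: 7875·a + 57109·b = 155595;  57109·a + 427179·b = 1167601.
det = 7875·427179 − 57109² = 102596744.
a = (155595·427179 − 57109·1167601)/102596744 = -2321837/1115182; b = (7875·1167601 − 57109·155595)/102596744 = 77245755/25649186.
Residuals: 668522/12824593, 13727434/12824593, -19984640/12824593, 26053436/12824593, -9014304/12824593; SSR = 105135064/12824593.

SSR = 8.198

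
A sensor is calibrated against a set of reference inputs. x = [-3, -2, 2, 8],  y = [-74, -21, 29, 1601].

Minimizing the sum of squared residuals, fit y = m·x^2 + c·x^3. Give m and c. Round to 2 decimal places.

m = 0.86, c = 3.02

Normal-equation sums: Σx^2·x^2 = 4209, Σx^2·x^3 = 32525, Σx^3·x^3 = 263001.
For Aᵀy: Σx^2·y = 101830, Σx^3·y = 822110.
Normal equations: [[4209, 32525]; [32525, 263001]]·[m, c]ᵀ = [101830, 822110]ᵀ.
Δ = 4209·263001 − 32525² = 49095584.
m = (101830·263001 − 32525·822110)/49095584 = 2641505/3068474; c = (4209·822110 − 32525·101830)/49095584 = 9265015/3068474.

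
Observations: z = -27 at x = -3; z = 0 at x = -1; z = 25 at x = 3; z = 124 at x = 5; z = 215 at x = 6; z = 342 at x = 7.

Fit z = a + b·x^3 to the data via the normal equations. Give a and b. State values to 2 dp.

a = -0.36, b = 1.00

Forming MᵀM = [[6, 683]; [683, 181389]] and Mᵀz = [679, 180650]ᵀ gives MᵀM·[a, b]ᵀ = Mᵀz.
Eliminating b: 181389·(row 1) − 683·(row 2) gives 621845·a = 181389·679 − 683·180650 = -220819, so a = -220819/621845.
Then b = (180650 − 683·(-220819/621845))/181389 = 620143/621845.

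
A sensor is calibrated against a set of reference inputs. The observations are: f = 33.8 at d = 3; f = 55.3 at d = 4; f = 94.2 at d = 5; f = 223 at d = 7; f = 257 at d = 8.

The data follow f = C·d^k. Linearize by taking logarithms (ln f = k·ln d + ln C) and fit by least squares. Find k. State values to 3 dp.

k = 2.174

With ln fᵢ as the transformed response and ln dᵢ as the regressor:
Sums: Σln d = 8.1197, Σ(ln d)² = 13.8297, Σln f = 23.0349, Σln d·ln f = 38.8069.
Normal system: [[13.8297, 8.1197]; [8.1197, 5]]·[k, ln C]ᵀ = [38.8069, 23.0349]ᵀ.
Δ = 13.8297·5 − (8.1197)² = 3.2190; k = (38.8069·5 − 8.1197·23.0349)/3.2190 = 2.17403, ln C = (13.8297·23.0349 − 8.1197·38.8069)/3.2190 = 1.07648.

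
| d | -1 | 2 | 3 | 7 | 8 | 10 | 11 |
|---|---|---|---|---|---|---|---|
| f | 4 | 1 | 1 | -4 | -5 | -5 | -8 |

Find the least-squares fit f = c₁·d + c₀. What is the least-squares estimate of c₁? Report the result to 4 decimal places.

Forming AᵀA = [[348, 40]; [40, 7]] and Aᵀf = [-205, -16]ᵀ gives AᵀA·[c₁, c₀]ᵀ = Aᵀf.
Determinant 348·7 − 40² = 836.
c₁ = ((-205)·7 − 40·(-16))/836 = -795/836; c₀ = (348·(-16) − 40·(-205))/836 = 658/209.

c₁ = -0.9510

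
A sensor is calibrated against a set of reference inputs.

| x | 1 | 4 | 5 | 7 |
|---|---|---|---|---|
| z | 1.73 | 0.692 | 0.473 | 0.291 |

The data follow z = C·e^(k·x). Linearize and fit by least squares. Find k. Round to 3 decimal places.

k = -0.301

Linearized form: ln z = k·x + ln C. From the 4 transformed points,
Sums: Σx = 17.0000, Σ(x)² = 91.0000, Σln z = -1.8031, Σx·ln z = -13.3089.
Normal system: [[91.0000, 17.0000]; [17.0000, 4]]·[k, ln C]ᵀ = [-13.3089, -1.8031]ᵀ.
Δ = 91.0000·4 − (17.0000)² = 75.0000; k = (-13.3089·4 − 17.0000·-1.8031)/75.0000 = -0.30110, ln C = (91.0000·-1.8031 − 17.0000·-13.3089)/75.0000 = 0.82887.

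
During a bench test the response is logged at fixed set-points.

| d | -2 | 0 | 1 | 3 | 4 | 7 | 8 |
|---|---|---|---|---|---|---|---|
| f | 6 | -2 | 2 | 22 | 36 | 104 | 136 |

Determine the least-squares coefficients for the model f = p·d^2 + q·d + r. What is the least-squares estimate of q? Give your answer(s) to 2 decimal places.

Entries of XᵀX: Σd^2·d^2 = 6851, Σd^2·d = 939, Σd^2 = 143, Σd·d = 143, Σd = 21, Σ1 = 7.
Right-hand side: Σd^2·f = 14600, Σd·f = 2016, Σf = 304.
XᵀX·[p, q, r]ᵀ = Xᵀf becomes [[6851, 939, 143]; [939, 143, 21]; [143, 21, 7]]·[p, q, r]ᵀ = [14600, 2016, 304]ᵀ.
Row-reducing yields p = 37848/18997, q = 104388/94985, r = -54004/94985.

q = 1.10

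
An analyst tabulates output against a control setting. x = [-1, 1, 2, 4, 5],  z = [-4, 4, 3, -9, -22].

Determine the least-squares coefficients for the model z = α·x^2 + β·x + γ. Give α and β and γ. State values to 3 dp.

α = -1.779, β = 4.216, γ = 1.848

Normal-equation sums: Σx^2·x^2 = 899, Σx^2·x = 197, Σx^2 = 47, Σx·x = 47, Σx = 11, Σ1 = 5.
Moment sums: Σx^2·z = -682, Σx·z = -132, Σz = -28.
AᵀA·[α, β, γ]ᵀ = Aᵀz becomes [[899, 197, 47]; [197, 47, 11]; [47, 11, 5]]·[α, β, γ]ᵀ = [-682, -132, -28]ᵀ.
Solving the 3×3 system (Gaussian elimination) gives α = -137/77, β = 974/231, γ = 61/33.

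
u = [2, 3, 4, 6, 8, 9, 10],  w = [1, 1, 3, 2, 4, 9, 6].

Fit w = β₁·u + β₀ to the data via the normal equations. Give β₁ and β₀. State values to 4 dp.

β₁ = 0.7931, β₀ = -1.0443

AᵀA·[β₁, β₀]ᵀ = Aᵀw reads: 310·β₁ + 42·β₀ = 202;  42·β₁ + 7·β₀ = 26.
(Σu·u = 310, Σu = 42, Σ1 = 7, Σu·w = 202, Σw = 26.)
Δ = 310·7 − 42² = 406.
β₁ = (202·7 − 42·26)/406 = 23/29; β₀ = (310·26 − 42·202)/406 = -212/203.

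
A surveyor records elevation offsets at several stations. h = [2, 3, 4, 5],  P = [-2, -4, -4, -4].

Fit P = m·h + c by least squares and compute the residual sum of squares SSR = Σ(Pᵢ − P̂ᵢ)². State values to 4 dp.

Forming AᵀA = [[54, 14]; [14, 4]] and AᵀP = [-52, -14]ᵀ gives AᵀA·[m, c]ᵀ = AᵀP.
det = 54·4 − 14² = 20.
m = ((-52)·4 − 14·(-14))/20 = -3/5; c = (54·(-14) − 14·(-52))/20 = -7/5.
Residuals: 3/5, -4/5, -1/5, 2/5; SSR = 6/5.

SSR = 1.2000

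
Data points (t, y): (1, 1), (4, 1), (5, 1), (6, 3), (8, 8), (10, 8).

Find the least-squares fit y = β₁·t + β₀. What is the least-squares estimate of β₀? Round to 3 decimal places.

Setting ∂/∂β₁ … = 0 gives: 242·β₁ + 34·β₀ = 172;  34·β₁ + 6·β₀ = 22.
(Σt·t = 242, Σt = 34, Σ1 = 6, Σt·y = 172, Σy = 22.)
Determinant 242·6 − 34² = 296.
β₁ = (172·6 − 34·22)/296 = 71/74; β₀ = (242·22 − 34·172)/296 = -131/74.

β₀ = -1.770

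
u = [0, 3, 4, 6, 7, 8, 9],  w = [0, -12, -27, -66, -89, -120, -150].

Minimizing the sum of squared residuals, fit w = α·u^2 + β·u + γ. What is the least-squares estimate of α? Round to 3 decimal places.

Setting ∂/∂α … = 0 gives: 14691·α + 1891·β + 255·γ = -27107;  1891·α + 255·β + 37·γ = -3473;  255·α + 37·β + 7·γ = -464.
(Σu^2·u^2 = 14691, Σu^2·u = 1891, Σu^2 = 255, Σu·u = 255, Σu = 37, Σ1 = 7, Σu^2·w = -27107, Σu·w = -3473, Σw = -464.)
Solving the 3×3 system (Gaussian elimination) gives α = -182627/91042, β = 105853/91042, γ = 4182/6503.

α = -2.006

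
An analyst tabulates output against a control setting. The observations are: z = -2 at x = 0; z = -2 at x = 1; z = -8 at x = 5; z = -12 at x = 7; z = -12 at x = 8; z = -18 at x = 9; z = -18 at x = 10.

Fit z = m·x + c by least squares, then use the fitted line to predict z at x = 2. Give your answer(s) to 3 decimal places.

AᵀA·[m, c]ᵀ = Aᵀz reads: 320·m + 40·c = -564;  40·m + 7·c = -72.
(Σx·x = 320, Σx = 40, Σ1 = 7, Σx·z = -564, Σz = -72.)
Eliminating c: 7·(row 1) − 40·(row 2) gives 640·m = 7·(-564) − 40·(-72) = -1068, so m = -267/160.
Then c = ((-72) − 40·(-267/160))/7 = -3/4.
At x = 2: ẑ = (-267/160)·(2) + (-3/4)·(1) = -327/80.

ẑ = -4.088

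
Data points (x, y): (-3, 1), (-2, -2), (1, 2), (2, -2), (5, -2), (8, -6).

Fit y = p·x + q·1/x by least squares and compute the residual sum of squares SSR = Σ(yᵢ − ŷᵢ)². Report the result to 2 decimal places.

SSR = 9.47

Entries of AᵀA: Σx·x = 107, Σx·1/x = 6, Σ1/x·1/x = 24001/14400.
Moment sums: Σx·y = -59, Σ1/x·y = 31/60.
AᵀA·[p, q]ᵀ = Aᵀy becomes [[107, 6]; [6, 24001/14400]]·[p, q]ᵀ = [-59, 31/60]ᵀ.
Determinant 107·(24001/14400) − 6² = 2049707/14400.
p = ((-59)·(24001/14400) − 6·(31/60))/(2049707/14400) = -1460699/2049707; q = (107·(31/60) − 6·(-59))/(2049707/14400) = 5893680/2049707.
Residuals: -367830/2049707, -4073972/2049707, -333567/2049707, -4124856/2049707, 2025345/2049707, -1349360/2049707; SSR = 19408162/2049707.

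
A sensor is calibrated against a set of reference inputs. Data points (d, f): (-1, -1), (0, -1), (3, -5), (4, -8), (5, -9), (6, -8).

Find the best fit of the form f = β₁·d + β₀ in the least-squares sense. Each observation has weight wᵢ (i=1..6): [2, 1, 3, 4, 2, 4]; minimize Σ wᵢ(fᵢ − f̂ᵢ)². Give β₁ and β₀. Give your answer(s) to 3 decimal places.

β₁ = -1.153, β₀ = -2.144

From the data, Σwᵢ·d·d = 287, Σwᵢ·d = 57, Σwᵢ·1 = 16.
And Σwᵢ·d·f = -453, Σwᵢ·f = -100.
Eliminating β₀: 16·(row 1) − 57·(row 2) gives 1343·β₁ = 16·(-453) − 57·(-100) = -1548, so β₁ = -1548/1343.
Then β₀ = ((-100) − 57·(-1548/1343))/16 = -2879/1343.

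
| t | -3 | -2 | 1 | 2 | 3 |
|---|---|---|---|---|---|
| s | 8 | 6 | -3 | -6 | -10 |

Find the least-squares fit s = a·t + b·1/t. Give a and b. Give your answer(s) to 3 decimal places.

a = -3.000, b = 0.000

Sums needed: Σt·t = 27, Σt·1/t = 5, Σ1/t·1/t = 31/18.
Moment sums: Σt·s = -81, Σ1/t·s = -15.
Normal equations: [[27, 5]; [5, 31/18]]·[a, b]ᵀ = [-81, -15]ᵀ.
Eliminating b: (31/18)·(row 1) − 5·(row 2) gives (43/2)·a = (31/18)·(-81) − 5·(-15) = -129/2, so a = -3.
Then b = ((-15) − 5·(-3))/(31/18) = 0.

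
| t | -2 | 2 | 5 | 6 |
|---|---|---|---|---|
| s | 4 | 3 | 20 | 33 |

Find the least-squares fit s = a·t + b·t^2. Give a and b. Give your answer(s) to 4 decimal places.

a = -0.3826, b = 0.9454

Normal-equation sums: Σt·t = 69, Σt·t^2 = 341, Σt^2·t^2 = 1953.
Right-hand side: Σt·s = 296, Σt^2·s = 1716.
Normal equations: [[69, 341]; [341, 1953]]·[a, b]ᵀ = [296, 1716]ᵀ.
Eliminating b: 1953·(row 1) − 341·(row 2) gives 18476·a = 1953·296 − 341·1716 = -7068, so a = -57/149.
Then b = (1716 − 341·(-57/149))/1953 = 4367/4619.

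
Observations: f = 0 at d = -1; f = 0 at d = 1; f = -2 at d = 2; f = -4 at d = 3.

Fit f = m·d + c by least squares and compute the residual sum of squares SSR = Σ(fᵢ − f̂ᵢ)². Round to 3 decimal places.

Compute the Gram sums: Σd·d = 15, Σd = 5, Σ1 = 4.
For Aᵀf: Σd·f = -16, Σf = -6.
AᵀA·[m, c]ᵀ = Aᵀf becomes [[15, 5]; [5, 4]]·[m, c]ᵀ = [-16, -6]ᵀ.
Eliminating c: 4·(row 1) − 5·(row 2) gives 35·m = 4·(-16) − 5·(-6) = -34, so m = -34/35.
Then c = ((-6) − 5·(-34/35))/4 = -2/7.
Residuals: -24/35, 44/35, 8/35, -4/5; SSR = 96/35.

SSR = 2.743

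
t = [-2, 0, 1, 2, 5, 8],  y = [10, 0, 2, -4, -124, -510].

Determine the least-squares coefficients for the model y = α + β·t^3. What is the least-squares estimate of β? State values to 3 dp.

Setting ∂/∂α … = 0 gives: 6·α + 638·β = -626;  638·α + 277898·β = -276730.
(Σ1 = 6, Σt^3 = 638, Σt^3·t^3 = 277898, Σy = -626, Σt^3·y = -276730.)
Eliminating β: 277898·(row 1) − 638·(row 2) gives 1260344·α = 277898·(-626) − 638·(-276730) = 2589592, so α = 323699/157543.
Then β = ((-276730) − 638·(323699/157543))/277898 = -157624/157543.

β = -1.001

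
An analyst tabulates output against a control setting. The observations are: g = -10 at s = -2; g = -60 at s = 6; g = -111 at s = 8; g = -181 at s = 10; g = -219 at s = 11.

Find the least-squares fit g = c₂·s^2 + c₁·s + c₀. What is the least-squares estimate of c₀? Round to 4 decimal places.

c₀ = 1.3432

Sums needed: Σs^2·s^2 = 30049, Σs^2·s = 3051, Σs^2 = 325, Σs·s = 325, Σs = 33, Σ1 = 5.
For Aᵀg: Σs^2·g = -53903, Σs·g = -5447, Σg = -581.
So AᵀA·[c₂, c₁, c₀]ᵀ = Aᵀg: [[30049, 3051, 325]; [3051, 325, 33]; [325, 33, 5]]·[c₂, c₁, c₀]ᵀ = [-53903, -5447, -581]ᵀ.
Inverting the 3×3 Gram matrix, [c₂, c₁, c₀]ᵀ = [-336449/169771, 289963/169771, 32577/24253]ᵀ.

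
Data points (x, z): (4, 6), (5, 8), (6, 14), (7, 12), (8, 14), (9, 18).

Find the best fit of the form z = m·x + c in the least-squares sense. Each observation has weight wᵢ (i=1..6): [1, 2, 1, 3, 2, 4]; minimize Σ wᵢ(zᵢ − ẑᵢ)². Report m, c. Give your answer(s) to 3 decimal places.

Normal-equation sums: Σwᵢ·x·x = 701, Σwᵢ·x = 93, Σwᵢ·1 = 13.
For MᵀWz: Σwᵢ·x·z = 1312, Σwᵢ·z = 172.
Eliminating c: 13·(row 1) − 93·(row 2) gives 464·m = 13·1312 − 93·172 = 1060, so m = 265/116.
Then c = (172 − 93·(265/116))/13 = -361/116.

m = 2.284, c = -3.112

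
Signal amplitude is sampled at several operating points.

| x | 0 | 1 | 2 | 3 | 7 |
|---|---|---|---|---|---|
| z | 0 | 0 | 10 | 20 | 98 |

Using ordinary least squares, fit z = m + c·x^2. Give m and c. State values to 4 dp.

m = 0.4089, c = 1.9993

Sums needed: Σ1 = 5, Σx^2 = 63, Σx^2·x^2 = 2499.
And Σz = 128, Σx^2·z = 5022.
Eliminating c: 2499·(row 1) − 63·(row 2) gives 8526·m = 2499·128 − 63·5022 = 3486, so m = 83/203.
Then c = (5022 − 63·(83/203))/2499 = 2841/1421.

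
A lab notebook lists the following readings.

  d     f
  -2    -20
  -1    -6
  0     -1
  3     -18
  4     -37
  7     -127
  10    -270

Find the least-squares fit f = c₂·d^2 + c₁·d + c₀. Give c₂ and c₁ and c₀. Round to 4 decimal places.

Forming XᵀX = [[12755, 1425, 179]; [1425, 179, 21]; [179, 21, 7]] and Xᵀf = [-34063, -3745, -479]ᵀ gives XᵀX·[c₂, c₁, c₀]ᵀ = Xᵀf.
Row-reducing yields c₂ = -210417/70031, c₁ = 217403/70031, c₀ = -63667/70031.

c₂ = -3.0046, c₁ = 3.1044, c₀ = -0.9091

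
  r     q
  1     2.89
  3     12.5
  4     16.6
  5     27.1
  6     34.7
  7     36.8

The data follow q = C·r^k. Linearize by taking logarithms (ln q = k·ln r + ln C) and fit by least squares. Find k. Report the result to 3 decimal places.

With ln qᵢ as the transformed response and ln rᵢ as the regressor:
Σln r = 7.8320, Σ(ln r)² = 12.7160, Σln q = 16.8482, Σln r·ln q = 25.3507.
Equations: 12.7160·k + 7.8320·ln C = 25.3507;  7.8320·k + 6·ln C = 16.8482.
Solving (det = 14.9557): k = 1.34727, ln C = 1.04938.

k = 1.347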